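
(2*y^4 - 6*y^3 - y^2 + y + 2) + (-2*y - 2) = 2*y^4 - 6*y^3 - y^2 - y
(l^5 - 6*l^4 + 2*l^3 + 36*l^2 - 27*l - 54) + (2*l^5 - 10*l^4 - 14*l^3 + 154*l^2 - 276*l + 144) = 3*l^5 - 16*l^4 - 12*l^3 + 190*l^2 - 303*l + 90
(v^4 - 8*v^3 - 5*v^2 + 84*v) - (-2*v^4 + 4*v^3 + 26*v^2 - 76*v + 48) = 3*v^4 - 12*v^3 - 31*v^2 + 160*v - 48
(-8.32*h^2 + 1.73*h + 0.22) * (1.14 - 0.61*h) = 5.0752*h^3 - 10.5401*h^2 + 1.838*h + 0.2508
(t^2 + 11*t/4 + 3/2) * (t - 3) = t^3 - t^2/4 - 27*t/4 - 9/2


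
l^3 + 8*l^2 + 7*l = l*(l + 1)*(l + 7)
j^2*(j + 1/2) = j^3 + j^2/2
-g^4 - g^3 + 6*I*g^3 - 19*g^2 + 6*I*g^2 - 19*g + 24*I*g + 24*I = (g - 8*I)*(g + 3*I)*(I*g + 1)*(I*g + I)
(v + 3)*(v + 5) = v^2 + 8*v + 15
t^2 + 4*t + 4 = (t + 2)^2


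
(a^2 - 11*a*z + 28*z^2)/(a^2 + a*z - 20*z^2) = (a - 7*z)/(a + 5*z)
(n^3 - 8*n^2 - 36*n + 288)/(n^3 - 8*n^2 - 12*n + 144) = (n^2 - 2*n - 48)/(n^2 - 2*n - 24)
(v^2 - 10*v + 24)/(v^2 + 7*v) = (v^2 - 10*v + 24)/(v*(v + 7))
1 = 1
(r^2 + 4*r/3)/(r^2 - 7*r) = (r + 4/3)/(r - 7)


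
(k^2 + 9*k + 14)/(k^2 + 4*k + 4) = (k + 7)/(k + 2)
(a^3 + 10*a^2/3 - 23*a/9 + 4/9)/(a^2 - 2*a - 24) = (9*a^2 - 6*a + 1)/(9*(a - 6))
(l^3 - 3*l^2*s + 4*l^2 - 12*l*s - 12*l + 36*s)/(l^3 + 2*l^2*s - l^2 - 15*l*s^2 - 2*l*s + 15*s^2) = (l^2 + 4*l - 12)/(l^2 + 5*l*s - l - 5*s)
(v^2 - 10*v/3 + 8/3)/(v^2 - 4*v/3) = (v - 2)/v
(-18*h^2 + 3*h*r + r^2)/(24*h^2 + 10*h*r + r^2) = (-3*h + r)/(4*h + r)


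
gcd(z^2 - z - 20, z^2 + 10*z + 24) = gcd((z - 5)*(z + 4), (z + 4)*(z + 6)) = z + 4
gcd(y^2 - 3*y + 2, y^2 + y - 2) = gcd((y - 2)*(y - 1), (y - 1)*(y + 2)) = y - 1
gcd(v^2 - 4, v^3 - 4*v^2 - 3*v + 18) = v + 2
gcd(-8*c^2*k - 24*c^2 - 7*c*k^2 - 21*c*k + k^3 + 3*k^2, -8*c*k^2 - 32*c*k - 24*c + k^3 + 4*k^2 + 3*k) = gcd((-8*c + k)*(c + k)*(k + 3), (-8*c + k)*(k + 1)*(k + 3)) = 8*c*k + 24*c - k^2 - 3*k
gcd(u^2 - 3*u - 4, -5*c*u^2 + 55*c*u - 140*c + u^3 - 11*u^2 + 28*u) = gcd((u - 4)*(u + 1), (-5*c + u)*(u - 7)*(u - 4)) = u - 4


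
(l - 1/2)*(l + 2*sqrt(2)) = l^2 - l/2 + 2*sqrt(2)*l - sqrt(2)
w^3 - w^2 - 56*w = w*(w - 8)*(w + 7)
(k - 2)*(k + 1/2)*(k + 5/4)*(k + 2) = k^4 + 7*k^3/4 - 27*k^2/8 - 7*k - 5/2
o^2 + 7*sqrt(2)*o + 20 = (o + 2*sqrt(2))*(o + 5*sqrt(2))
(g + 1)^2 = g^2 + 2*g + 1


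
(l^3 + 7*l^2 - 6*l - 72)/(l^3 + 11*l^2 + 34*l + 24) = (l - 3)/(l + 1)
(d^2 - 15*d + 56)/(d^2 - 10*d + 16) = (d - 7)/(d - 2)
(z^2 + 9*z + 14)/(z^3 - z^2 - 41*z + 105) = (z + 2)/(z^2 - 8*z + 15)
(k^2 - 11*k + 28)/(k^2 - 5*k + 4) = (k - 7)/(k - 1)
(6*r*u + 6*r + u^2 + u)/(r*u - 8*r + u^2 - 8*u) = (6*r*u + 6*r + u^2 + u)/(r*u - 8*r + u^2 - 8*u)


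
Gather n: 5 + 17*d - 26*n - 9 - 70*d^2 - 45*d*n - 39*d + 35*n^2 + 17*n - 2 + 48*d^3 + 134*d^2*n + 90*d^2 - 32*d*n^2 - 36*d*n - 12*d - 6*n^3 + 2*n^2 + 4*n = 48*d^3 + 20*d^2 - 34*d - 6*n^3 + n^2*(37 - 32*d) + n*(134*d^2 - 81*d - 5) - 6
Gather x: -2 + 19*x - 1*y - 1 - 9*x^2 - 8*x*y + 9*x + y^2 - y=-9*x^2 + x*(28 - 8*y) + y^2 - 2*y - 3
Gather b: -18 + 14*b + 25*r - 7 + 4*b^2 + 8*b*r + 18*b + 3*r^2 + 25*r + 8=4*b^2 + b*(8*r + 32) + 3*r^2 + 50*r - 17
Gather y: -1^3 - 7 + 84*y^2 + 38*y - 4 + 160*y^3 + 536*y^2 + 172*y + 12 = 160*y^3 + 620*y^2 + 210*y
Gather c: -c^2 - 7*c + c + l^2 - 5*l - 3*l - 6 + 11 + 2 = -c^2 - 6*c + l^2 - 8*l + 7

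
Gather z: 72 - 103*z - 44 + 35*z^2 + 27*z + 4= 35*z^2 - 76*z + 32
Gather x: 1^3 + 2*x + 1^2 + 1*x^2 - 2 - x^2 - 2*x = 0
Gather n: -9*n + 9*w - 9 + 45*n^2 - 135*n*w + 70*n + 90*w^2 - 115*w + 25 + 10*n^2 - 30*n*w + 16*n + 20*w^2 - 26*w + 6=55*n^2 + n*(77 - 165*w) + 110*w^2 - 132*w + 22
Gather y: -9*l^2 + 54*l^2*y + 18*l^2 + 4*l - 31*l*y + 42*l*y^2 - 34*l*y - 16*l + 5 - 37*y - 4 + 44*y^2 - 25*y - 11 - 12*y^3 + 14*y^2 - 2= 9*l^2 - 12*l - 12*y^3 + y^2*(42*l + 58) + y*(54*l^2 - 65*l - 62) - 12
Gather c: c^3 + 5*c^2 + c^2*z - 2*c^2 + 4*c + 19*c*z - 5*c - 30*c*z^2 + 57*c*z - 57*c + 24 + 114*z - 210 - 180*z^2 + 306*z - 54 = c^3 + c^2*(z + 3) + c*(-30*z^2 + 76*z - 58) - 180*z^2 + 420*z - 240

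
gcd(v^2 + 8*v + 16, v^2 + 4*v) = v + 4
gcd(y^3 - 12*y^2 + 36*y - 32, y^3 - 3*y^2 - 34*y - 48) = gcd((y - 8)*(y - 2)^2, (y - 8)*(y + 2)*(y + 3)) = y - 8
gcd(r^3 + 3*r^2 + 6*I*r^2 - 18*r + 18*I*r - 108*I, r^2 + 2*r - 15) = r - 3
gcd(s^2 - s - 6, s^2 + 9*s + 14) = s + 2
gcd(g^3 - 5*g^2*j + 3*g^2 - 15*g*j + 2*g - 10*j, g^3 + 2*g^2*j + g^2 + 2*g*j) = g + 1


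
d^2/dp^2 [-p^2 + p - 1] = -2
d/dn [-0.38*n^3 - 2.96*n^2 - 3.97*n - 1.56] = -1.14*n^2 - 5.92*n - 3.97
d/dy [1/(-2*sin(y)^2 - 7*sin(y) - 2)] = (4*sin(y) + 7)*cos(y)/(7*sin(y) - cos(2*y) + 3)^2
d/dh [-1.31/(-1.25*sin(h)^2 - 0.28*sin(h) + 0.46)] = -(3.275*sin(h) + 0.3668)*cos(h)/(1.25*sin(h)^2 + 0.28*sin(h) - 0.46)^2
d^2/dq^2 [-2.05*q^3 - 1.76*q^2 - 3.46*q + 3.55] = -12.3*q - 3.52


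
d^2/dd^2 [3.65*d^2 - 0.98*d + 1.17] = 7.30000000000000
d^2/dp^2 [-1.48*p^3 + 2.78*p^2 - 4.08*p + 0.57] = 5.56 - 8.88*p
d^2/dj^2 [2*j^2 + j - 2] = 4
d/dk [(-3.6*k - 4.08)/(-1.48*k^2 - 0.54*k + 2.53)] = (5.328*k^2 + 1.944*k - (2.96*k + 0.54)*(3.6*k + 4.08) - 9.108)/(1.48*k^2 + 0.54*k - 2.53)^2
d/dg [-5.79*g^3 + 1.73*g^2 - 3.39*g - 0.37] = -17.37*g^2 + 3.46*g - 3.39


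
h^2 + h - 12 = (h - 3)*(h + 4)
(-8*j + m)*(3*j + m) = -24*j^2 - 5*j*m + m^2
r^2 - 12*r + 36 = (r - 6)^2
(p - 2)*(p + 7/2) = p^2 + 3*p/2 - 7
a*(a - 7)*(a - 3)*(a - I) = a^4 - 10*a^3 - I*a^3 + 21*a^2 + 10*I*a^2 - 21*I*a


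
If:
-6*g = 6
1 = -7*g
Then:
No Solution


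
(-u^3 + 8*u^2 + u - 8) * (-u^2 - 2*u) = u^5 - 6*u^4 - 17*u^3 + 6*u^2 + 16*u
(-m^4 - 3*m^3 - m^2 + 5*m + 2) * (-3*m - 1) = 3*m^5 + 10*m^4 + 6*m^3 - 14*m^2 - 11*m - 2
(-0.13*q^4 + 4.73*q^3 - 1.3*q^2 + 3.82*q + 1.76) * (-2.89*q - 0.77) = 0.3757*q^5 - 13.5696*q^4 + 0.1149*q^3 - 10.0388*q^2 - 8.0278*q - 1.3552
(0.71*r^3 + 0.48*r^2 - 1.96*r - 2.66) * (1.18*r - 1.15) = 0.8378*r^4 - 0.2501*r^3 - 2.8648*r^2 - 0.8848*r + 3.059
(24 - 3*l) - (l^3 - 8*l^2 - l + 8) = -l^3 + 8*l^2 - 2*l + 16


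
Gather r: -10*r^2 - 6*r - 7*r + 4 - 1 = -10*r^2 - 13*r + 3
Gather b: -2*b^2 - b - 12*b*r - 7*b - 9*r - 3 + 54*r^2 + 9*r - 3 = -2*b^2 + b*(-12*r - 8) + 54*r^2 - 6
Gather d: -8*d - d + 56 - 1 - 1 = 54 - 9*d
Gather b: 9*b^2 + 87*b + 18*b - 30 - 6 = 9*b^2 + 105*b - 36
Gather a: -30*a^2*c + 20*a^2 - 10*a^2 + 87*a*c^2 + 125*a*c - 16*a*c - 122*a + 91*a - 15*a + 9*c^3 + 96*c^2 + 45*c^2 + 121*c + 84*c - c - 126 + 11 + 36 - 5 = a^2*(10 - 30*c) + a*(87*c^2 + 109*c - 46) + 9*c^3 + 141*c^2 + 204*c - 84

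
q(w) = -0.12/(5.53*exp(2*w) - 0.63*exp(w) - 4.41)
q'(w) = -0.12*(-11.06*exp(2*w) + 0.63*exp(w))/(5.53*exp(2*w) - 0.63*exp(w) - 4.41)^2 = (1.3272*exp(w) - 0.0756)*exp(w)/(-5.53*exp(2*w) + 0.63*exp(w) + 4.41)^2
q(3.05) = -0.00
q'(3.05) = 0.00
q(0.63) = -0.01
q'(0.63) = 0.02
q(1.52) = -0.00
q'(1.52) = 0.00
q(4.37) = -0.00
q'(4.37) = 0.00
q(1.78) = -0.00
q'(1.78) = 0.00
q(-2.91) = 0.03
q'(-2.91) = -0.00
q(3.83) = -0.00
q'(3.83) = 0.00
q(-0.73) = 0.03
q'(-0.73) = 0.02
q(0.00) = -0.24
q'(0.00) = 5.21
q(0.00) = -0.24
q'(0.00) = 5.21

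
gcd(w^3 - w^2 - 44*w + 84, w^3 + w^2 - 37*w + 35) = w + 7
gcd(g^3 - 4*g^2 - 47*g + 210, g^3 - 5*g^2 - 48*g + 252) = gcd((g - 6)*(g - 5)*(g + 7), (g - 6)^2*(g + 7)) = g^2 + g - 42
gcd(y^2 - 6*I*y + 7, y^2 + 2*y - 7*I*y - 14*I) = y - 7*I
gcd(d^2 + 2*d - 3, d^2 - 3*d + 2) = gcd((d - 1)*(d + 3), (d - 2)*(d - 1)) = d - 1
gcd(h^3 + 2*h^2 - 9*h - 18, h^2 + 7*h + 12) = h + 3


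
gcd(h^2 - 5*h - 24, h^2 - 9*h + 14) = 1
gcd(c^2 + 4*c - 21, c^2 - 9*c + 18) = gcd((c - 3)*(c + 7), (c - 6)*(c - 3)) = c - 3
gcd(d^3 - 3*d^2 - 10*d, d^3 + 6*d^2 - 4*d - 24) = d + 2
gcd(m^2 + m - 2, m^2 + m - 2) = m^2 + m - 2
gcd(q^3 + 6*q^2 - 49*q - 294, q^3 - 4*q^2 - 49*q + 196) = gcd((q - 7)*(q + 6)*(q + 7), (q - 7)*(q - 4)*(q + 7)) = q^2 - 49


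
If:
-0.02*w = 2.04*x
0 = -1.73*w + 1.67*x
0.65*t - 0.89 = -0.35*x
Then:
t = 1.37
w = 0.00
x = 0.00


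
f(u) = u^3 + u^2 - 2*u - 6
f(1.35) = -4.42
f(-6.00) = -174.00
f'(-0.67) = -1.99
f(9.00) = 786.00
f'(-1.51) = 1.82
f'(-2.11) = 7.14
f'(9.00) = 259.00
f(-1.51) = -4.14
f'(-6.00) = 94.00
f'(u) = 3*u^2 + 2*u - 2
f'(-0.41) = -2.32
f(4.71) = 111.25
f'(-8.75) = 210.19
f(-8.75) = -581.86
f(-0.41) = -5.08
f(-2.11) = -6.72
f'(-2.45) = 11.11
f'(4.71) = 73.97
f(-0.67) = -4.51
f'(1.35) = 6.17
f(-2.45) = -9.80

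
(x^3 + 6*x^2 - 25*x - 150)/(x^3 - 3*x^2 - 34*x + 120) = (x + 5)/(x - 4)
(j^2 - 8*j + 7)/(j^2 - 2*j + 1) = (j - 7)/(j - 1)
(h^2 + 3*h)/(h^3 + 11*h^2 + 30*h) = (h + 3)/(h^2 + 11*h + 30)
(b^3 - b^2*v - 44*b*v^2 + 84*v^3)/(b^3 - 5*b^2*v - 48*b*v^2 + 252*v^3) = (-b + 2*v)/(-b + 6*v)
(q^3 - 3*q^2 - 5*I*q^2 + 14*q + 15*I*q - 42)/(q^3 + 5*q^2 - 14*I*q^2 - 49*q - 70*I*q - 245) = (q^2 + q*(-3 + 2*I) - 6*I)/(q^2 + q*(5 - 7*I) - 35*I)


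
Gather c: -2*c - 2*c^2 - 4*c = -2*c^2 - 6*c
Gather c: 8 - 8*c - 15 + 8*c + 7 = 0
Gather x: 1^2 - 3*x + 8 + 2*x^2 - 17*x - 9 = 2*x^2 - 20*x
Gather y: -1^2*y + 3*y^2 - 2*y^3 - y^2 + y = -2*y^3 + 2*y^2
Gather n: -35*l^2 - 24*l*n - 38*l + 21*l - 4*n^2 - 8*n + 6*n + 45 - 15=-35*l^2 - 17*l - 4*n^2 + n*(-24*l - 2) + 30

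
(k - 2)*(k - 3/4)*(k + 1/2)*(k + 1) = k^4 - 5*k^3/4 - 17*k^2/8 + 7*k/8 + 3/4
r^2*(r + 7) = r^3 + 7*r^2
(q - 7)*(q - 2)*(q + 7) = q^3 - 2*q^2 - 49*q + 98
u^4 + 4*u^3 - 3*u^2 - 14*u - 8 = (u - 2)*(u + 1)^2*(u + 4)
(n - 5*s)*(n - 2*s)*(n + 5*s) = n^3 - 2*n^2*s - 25*n*s^2 + 50*s^3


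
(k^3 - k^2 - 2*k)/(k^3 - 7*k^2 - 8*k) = (k - 2)/(k - 8)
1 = 1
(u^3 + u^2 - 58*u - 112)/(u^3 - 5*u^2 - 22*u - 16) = (u + 7)/(u + 1)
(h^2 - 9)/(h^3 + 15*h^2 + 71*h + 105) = (h - 3)/(h^2 + 12*h + 35)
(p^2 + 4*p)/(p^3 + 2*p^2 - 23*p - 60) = p/(p^2 - 2*p - 15)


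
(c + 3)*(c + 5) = c^2 + 8*c + 15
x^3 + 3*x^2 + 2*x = x*(x + 1)*(x + 2)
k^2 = k^2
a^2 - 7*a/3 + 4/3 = (a - 4/3)*(a - 1)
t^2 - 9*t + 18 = (t - 6)*(t - 3)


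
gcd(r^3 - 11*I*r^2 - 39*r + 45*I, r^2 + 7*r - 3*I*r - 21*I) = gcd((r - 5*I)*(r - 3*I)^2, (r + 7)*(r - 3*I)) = r - 3*I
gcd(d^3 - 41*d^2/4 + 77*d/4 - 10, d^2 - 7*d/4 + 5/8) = d - 5/4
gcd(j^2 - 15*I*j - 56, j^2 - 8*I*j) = j - 8*I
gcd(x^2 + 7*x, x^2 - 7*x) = x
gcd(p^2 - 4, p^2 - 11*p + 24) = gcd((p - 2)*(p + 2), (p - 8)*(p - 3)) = 1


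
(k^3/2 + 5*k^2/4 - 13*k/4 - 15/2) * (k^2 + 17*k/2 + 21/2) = k^5/2 + 11*k^4/2 + 101*k^3/8 - 22*k^2 - 783*k/8 - 315/4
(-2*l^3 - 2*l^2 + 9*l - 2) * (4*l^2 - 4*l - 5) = -8*l^5 + 54*l^3 - 34*l^2 - 37*l + 10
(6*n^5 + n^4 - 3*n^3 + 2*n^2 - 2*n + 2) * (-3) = -18*n^5 - 3*n^4 + 9*n^3 - 6*n^2 + 6*n - 6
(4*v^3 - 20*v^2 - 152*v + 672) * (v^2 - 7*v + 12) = 4*v^5 - 48*v^4 + 36*v^3 + 1496*v^2 - 6528*v + 8064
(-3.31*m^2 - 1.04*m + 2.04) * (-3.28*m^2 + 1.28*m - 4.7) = 10.8568*m^4 - 0.825600000000001*m^3 + 7.5346*m^2 + 7.4992*m - 9.588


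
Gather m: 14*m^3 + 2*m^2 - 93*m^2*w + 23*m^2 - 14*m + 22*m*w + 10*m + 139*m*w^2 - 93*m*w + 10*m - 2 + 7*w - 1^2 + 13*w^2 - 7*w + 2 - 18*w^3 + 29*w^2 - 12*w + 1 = 14*m^3 + m^2*(25 - 93*w) + m*(139*w^2 - 71*w + 6) - 18*w^3 + 42*w^2 - 12*w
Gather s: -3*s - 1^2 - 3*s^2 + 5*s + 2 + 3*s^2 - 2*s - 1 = 0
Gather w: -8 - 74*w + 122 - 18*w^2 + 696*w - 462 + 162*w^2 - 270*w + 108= 144*w^2 + 352*w - 240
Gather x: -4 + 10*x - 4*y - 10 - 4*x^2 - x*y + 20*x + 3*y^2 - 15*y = -4*x^2 + x*(30 - y) + 3*y^2 - 19*y - 14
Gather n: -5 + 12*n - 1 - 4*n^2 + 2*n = -4*n^2 + 14*n - 6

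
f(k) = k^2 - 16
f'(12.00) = 24.00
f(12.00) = 128.00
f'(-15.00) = -30.00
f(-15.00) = 209.00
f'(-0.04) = -0.08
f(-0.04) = -16.00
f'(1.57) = 3.14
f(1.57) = -13.54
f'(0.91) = 1.82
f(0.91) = -15.17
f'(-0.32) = -0.64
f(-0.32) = -15.90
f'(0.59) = 1.18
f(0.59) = -15.65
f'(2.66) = 5.32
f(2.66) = -8.92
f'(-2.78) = -5.56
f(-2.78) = -8.27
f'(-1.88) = -3.76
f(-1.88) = -12.47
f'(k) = 2*k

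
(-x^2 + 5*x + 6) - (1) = -x^2 + 5*x + 5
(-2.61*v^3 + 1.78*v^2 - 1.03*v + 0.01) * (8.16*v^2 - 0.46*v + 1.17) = -21.2976*v^5 + 15.7254*v^4 - 12.2773*v^3 + 2.638*v^2 - 1.2097*v + 0.0117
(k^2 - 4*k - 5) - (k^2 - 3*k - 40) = 35 - k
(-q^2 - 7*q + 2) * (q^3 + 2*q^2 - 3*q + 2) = -q^5 - 9*q^4 - 9*q^3 + 23*q^2 - 20*q + 4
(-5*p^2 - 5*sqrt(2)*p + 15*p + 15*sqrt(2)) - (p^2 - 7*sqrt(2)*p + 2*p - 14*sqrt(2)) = -6*p^2 + 2*sqrt(2)*p + 13*p + 29*sqrt(2)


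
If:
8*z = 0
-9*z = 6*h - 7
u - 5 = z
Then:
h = 7/6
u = 5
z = 0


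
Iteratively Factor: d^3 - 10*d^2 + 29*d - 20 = (d - 4)*(d^2 - 6*d + 5) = (d - 5)*(d - 4)*(d - 1)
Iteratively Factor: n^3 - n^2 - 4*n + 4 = (n + 2)*(n^2 - 3*n + 2) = (n - 1)*(n + 2)*(n - 2)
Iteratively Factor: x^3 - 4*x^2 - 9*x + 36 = (x + 3)*(x^2 - 7*x + 12) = (x - 3)*(x + 3)*(x - 4)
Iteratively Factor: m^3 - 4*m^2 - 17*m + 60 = (m - 3)*(m^2 - m - 20) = (m - 5)*(m - 3)*(m + 4)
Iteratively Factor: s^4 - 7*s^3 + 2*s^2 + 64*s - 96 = (s - 2)*(s^3 - 5*s^2 - 8*s + 48) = (s - 4)*(s - 2)*(s^2 - s - 12) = (s - 4)*(s - 2)*(s + 3)*(s - 4)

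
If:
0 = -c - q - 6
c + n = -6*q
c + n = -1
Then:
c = -37/6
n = 31/6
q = 1/6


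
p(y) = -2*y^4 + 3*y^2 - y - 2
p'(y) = -8*y^3 + 6*y - 1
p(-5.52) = -1761.96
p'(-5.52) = 1311.45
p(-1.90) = -15.33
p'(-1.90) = 42.47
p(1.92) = -20.04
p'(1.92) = -46.10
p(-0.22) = -1.64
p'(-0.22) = -2.23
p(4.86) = -1051.77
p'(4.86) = -890.17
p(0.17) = -2.08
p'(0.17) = -0.02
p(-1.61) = -6.05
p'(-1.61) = 22.73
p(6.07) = -2612.63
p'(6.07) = -1753.77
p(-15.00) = -100562.00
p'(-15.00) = 26909.00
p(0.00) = -2.00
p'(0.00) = -1.00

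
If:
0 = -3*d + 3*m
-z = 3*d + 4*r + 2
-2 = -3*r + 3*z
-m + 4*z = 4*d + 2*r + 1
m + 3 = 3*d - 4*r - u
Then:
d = -21/31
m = -21/31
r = 13/93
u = -457/93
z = -49/93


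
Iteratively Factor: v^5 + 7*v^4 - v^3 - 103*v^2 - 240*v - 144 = (v + 1)*(v^4 + 6*v^3 - 7*v^2 - 96*v - 144) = (v - 4)*(v + 1)*(v^3 + 10*v^2 + 33*v + 36) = (v - 4)*(v + 1)*(v + 3)*(v^2 + 7*v + 12) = (v - 4)*(v + 1)*(v + 3)*(v + 4)*(v + 3)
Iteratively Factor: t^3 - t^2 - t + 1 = (t - 1)*(t^2 - 1) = (t - 1)*(t + 1)*(t - 1)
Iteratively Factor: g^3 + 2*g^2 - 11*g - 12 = (g + 4)*(g^2 - 2*g - 3) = (g + 1)*(g + 4)*(g - 3)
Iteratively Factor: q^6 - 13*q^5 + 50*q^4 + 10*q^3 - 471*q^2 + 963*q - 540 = (q - 3)*(q^5 - 10*q^4 + 20*q^3 + 70*q^2 - 261*q + 180) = (q - 4)*(q - 3)*(q^4 - 6*q^3 - 4*q^2 + 54*q - 45) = (q - 4)*(q - 3)*(q - 1)*(q^3 - 5*q^2 - 9*q + 45) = (q - 4)*(q - 3)*(q - 1)*(q + 3)*(q^2 - 8*q + 15) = (q - 4)*(q - 3)^2*(q - 1)*(q + 3)*(q - 5)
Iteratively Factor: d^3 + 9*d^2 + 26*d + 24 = (d + 2)*(d^2 + 7*d + 12) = (d + 2)*(d + 4)*(d + 3)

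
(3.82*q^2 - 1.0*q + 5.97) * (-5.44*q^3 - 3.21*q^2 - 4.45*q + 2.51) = -20.7808*q^5 - 6.8222*q^4 - 46.2658*q^3 - 5.1255*q^2 - 29.0765*q + 14.9847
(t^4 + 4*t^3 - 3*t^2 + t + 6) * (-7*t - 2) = -7*t^5 - 30*t^4 + 13*t^3 - t^2 - 44*t - 12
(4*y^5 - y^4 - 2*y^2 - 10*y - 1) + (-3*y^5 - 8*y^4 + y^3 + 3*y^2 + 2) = y^5 - 9*y^4 + y^3 + y^2 - 10*y + 1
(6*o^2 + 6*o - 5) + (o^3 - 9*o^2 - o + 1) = o^3 - 3*o^2 + 5*o - 4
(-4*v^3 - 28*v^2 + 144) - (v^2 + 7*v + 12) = -4*v^3 - 29*v^2 - 7*v + 132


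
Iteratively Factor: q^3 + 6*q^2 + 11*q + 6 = (q + 3)*(q^2 + 3*q + 2) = (q + 2)*(q + 3)*(q + 1)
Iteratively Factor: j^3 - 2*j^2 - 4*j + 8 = (j - 2)*(j^2 - 4) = (j - 2)^2*(j + 2)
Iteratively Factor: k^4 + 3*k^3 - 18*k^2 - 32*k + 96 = (k - 3)*(k^3 + 6*k^2 - 32) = (k - 3)*(k - 2)*(k^2 + 8*k + 16) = (k - 3)*(k - 2)*(k + 4)*(k + 4)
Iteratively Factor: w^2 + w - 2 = (w - 1)*(w + 2)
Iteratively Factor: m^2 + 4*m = (m)*(m + 4)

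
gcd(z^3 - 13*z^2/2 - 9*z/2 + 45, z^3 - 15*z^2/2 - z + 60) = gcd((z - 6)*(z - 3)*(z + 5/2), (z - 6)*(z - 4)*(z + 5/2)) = z^2 - 7*z/2 - 15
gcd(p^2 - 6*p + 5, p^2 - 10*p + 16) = 1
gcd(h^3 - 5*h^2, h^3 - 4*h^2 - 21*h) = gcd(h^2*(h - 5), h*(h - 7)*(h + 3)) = h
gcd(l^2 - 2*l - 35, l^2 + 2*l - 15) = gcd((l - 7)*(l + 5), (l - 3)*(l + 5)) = l + 5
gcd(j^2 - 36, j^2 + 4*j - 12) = j + 6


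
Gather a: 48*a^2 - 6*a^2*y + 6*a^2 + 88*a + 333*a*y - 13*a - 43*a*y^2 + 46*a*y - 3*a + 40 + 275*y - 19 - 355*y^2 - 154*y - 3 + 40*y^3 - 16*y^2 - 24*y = a^2*(54 - 6*y) + a*(-43*y^2 + 379*y + 72) + 40*y^3 - 371*y^2 + 97*y + 18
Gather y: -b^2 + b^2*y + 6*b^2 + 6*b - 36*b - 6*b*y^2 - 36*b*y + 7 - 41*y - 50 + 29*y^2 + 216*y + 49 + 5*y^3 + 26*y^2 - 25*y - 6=5*b^2 - 30*b + 5*y^3 + y^2*(55 - 6*b) + y*(b^2 - 36*b + 150)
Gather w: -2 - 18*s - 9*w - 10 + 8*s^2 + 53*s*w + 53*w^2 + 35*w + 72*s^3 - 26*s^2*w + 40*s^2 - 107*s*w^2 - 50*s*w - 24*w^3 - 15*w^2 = 72*s^3 + 48*s^2 - 18*s - 24*w^3 + w^2*(38 - 107*s) + w*(-26*s^2 + 3*s + 26) - 12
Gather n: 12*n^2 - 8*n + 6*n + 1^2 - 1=12*n^2 - 2*n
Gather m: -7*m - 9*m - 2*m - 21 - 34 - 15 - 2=-18*m - 72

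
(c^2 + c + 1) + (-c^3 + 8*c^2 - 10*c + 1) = -c^3 + 9*c^2 - 9*c + 2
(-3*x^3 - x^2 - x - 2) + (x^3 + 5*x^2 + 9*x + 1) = -2*x^3 + 4*x^2 + 8*x - 1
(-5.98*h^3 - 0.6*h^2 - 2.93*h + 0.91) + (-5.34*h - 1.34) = -5.98*h^3 - 0.6*h^2 - 8.27*h - 0.43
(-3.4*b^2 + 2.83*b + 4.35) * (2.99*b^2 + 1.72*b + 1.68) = -10.166*b^4 + 2.6137*b^3 + 12.1621*b^2 + 12.2364*b + 7.308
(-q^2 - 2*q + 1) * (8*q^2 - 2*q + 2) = -8*q^4 - 14*q^3 + 10*q^2 - 6*q + 2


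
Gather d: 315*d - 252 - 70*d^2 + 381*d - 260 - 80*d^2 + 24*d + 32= -150*d^2 + 720*d - 480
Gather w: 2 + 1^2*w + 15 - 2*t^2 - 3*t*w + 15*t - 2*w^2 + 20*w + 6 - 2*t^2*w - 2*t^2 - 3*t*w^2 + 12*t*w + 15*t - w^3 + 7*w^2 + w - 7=-4*t^2 + 30*t - w^3 + w^2*(5 - 3*t) + w*(-2*t^2 + 9*t + 22) + 16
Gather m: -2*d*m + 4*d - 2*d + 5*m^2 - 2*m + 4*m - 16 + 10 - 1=2*d + 5*m^2 + m*(2 - 2*d) - 7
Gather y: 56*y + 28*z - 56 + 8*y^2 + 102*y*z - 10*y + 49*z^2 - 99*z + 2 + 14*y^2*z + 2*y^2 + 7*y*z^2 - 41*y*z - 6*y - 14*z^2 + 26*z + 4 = y^2*(14*z + 10) + y*(7*z^2 + 61*z + 40) + 35*z^2 - 45*z - 50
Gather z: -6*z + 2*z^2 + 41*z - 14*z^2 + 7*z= -12*z^2 + 42*z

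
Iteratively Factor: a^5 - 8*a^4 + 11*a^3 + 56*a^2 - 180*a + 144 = (a - 4)*(a^4 - 4*a^3 - 5*a^2 + 36*a - 36) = (a - 4)*(a - 2)*(a^3 - 2*a^2 - 9*a + 18) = (a - 4)*(a - 3)*(a - 2)*(a^2 + a - 6) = (a - 4)*(a - 3)*(a - 2)^2*(a + 3)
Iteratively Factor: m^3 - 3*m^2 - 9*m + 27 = (m - 3)*(m^2 - 9) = (m - 3)*(m + 3)*(m - 3)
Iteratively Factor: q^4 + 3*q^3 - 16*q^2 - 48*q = (q - 4)*(q^3 + 7*q^2 + 12*q) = (q - 4)*(q + 3)*(q^2 + 4*q) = (q - 4)*(q + 3)*(q + 4)*(q)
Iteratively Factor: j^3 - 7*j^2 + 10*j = (j - 5)*(j^2 - 2*j) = (j - 5)*(j - 2)*(j)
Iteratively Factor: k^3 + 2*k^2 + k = (k + 1)*(k^2 + k) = k*(k + 1)*(k + 1)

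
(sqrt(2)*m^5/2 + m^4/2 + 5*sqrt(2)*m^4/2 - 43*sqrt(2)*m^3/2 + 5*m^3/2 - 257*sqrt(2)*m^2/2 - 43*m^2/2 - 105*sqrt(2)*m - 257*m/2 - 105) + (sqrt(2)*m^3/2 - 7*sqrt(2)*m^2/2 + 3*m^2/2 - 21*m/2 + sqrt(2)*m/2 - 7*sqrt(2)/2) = sqrt(2)*m^5/2 + m^4/2 + 5*sqrt(2)*m^4/2 - 21*sqrt(2)*m^3 + 5*m^3/2 - 132*sqrt(2)*m^2 - 20*m^2 - 209*sqrt(2)*m/2 - 139*m - 105 - 7*sqrt(2)/2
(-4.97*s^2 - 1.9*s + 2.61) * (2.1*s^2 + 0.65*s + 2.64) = -10.437*s^4 - 7.2205*s^3 - 8.8748*s^2 - 3.3195*s + 6.8904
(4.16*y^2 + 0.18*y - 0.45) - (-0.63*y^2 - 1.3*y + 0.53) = 4.79*y^2 + 1.48*y - 0.98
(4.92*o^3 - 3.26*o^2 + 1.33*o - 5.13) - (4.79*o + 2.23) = 4.92*o^3 - 3.26*o^2 - 3.46*o - 7.36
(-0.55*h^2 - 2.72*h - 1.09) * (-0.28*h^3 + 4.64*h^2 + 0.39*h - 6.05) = 0.154*h^5 - 1.7904*h^4 - 12.5301*h^3 - 2.7909*h^2 + 16.0309*h + 6.5945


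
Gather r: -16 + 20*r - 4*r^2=-4*r^2 + 20*r - 16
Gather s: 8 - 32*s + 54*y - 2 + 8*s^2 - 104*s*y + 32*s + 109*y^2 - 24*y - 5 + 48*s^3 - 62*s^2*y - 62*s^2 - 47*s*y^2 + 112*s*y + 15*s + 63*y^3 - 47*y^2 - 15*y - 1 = 48*s^3 + s^2*(-62*y - 54) + s*(-47*y^2 + 8*y + 15) + 63*y^3 + 62*y^2 + 15*y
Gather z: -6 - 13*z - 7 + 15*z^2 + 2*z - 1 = 15*z^2 - 11*z - 14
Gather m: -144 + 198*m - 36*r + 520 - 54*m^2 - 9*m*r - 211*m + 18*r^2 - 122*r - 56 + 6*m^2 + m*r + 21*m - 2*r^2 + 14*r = -48*m^2 + m*(8 - 8*r) + 16*r^2 - 144*r + 320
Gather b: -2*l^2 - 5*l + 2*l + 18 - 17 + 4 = -2*l^2 - 3*l + 5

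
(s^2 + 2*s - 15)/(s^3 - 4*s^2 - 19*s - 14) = (-s^2 - 2*s + 15)/(-s^3 + 4*s^2 + 19*s + 14)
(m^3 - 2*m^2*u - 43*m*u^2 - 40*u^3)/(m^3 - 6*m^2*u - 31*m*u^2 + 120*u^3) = (-m - u)/(-m + 3*u)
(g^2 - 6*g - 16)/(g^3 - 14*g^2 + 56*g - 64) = (g + 2)/(g^2 - 6*g + 8)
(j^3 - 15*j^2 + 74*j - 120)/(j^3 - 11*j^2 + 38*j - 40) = (j - 6)/(j - 2)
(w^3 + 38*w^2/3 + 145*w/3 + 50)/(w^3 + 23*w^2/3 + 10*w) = (w + 5)/w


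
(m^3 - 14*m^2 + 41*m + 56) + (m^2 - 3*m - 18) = m^3 - 13*m^2 + 38*m + 38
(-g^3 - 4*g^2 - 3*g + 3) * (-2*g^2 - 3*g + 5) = 2*g^5 + 11*g^4 + 13*g^3 - 17*g^2 - 24*g + 15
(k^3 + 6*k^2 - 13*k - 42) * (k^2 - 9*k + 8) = k^5 - 3*k^4 - 59*k^3 + 123*k^2 + 274*k - 336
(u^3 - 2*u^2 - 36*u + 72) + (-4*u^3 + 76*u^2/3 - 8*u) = -3*u^3 + 70*u^2/3 - 44*u + 72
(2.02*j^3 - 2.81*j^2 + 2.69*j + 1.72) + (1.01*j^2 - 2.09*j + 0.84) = 2.02*j^3 - 1.8*j^2 + 0.6*j + 2.56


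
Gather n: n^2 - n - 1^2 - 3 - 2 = n^2 - n - 6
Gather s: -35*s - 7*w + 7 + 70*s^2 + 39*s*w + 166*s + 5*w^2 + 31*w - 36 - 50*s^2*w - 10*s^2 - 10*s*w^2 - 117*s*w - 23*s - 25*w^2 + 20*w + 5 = s^2*(60 - 50*w) + s*(-10*w^2 - 78*w + 108) - 20*w^2 + 44*w - 24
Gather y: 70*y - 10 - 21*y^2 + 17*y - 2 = -21*y^2 + 87*y - 12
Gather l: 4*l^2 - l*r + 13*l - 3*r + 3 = 4*l^2 + l*(13 - r) - 3*r + 3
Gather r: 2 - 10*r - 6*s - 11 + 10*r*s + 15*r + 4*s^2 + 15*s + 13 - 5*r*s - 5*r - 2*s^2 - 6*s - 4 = 5*r*s + 2*s^2 + 3*s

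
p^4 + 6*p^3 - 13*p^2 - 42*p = p*(p - 3)*(p + 2)*(p + 7)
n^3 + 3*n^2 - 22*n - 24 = (n - 4)*(n + 1)*(n + 6)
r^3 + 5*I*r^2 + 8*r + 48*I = (r - 3*I)*(r + 4*I)^2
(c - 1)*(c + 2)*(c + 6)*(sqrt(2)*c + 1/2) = sqrt(2)*c^4 + c^3/2 + 7*sqrt(2)*c^3 + 7*c^2/2 + 4*sqrt(2)*c^2 - 12*sqrt(2)*c + 2*c - 6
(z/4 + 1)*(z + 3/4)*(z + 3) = z^3/4 + 31*z^2/16 + 69*z/16 + 9/4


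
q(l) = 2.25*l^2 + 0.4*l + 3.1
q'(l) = 4.5*l + 0.4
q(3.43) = 30.94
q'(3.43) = 15.84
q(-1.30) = 6.38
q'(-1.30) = -5.45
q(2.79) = 21.73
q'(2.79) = 12.96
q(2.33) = 16.25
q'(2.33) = 10.88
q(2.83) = 22.25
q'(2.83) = 13.14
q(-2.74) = 18.90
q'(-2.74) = -11.93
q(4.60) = 52.55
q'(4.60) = 21.10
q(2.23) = 15.18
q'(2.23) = 10.44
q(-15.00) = 503.35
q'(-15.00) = -67.10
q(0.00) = 3.10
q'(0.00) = 0.40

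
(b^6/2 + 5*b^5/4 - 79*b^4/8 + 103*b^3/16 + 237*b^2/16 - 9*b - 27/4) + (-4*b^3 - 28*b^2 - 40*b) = b^6/2 + 5*b^5/4 - 79*b^4/8 + 39*b^3/16 - 211*b^2/16 - 49*b - 27/4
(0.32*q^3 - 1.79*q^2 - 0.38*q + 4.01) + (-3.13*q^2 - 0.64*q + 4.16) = 0.32*q^3 - 4.92*q^2 - 1.02*q + 8.17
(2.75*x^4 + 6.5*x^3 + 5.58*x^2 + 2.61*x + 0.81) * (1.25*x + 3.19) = 3.4375*x^5 + 16.8975*x^4 + 27.71*x^3 + 21.0627*x^2 + 9.3384*x + 2.5839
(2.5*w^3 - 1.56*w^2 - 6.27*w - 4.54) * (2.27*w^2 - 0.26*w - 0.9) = 5.675*w^5 - 4.1912*w^4 - 16.0773*w^3 - 7.2716*w^2 + 6.8234*w + 4.086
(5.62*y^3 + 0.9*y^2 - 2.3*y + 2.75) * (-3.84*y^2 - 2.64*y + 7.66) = -21.5808*y^5 - 18.2928*y^4 + 49.5052*y^3 + 2.406*y^2 - 24.878*y + 21.065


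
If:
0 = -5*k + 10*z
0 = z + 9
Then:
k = -18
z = -9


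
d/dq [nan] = 0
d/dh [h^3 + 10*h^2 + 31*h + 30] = 3*h^2 + 20*h + 31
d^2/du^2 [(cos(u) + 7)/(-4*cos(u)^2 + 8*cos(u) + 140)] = (-9*sin(u)^4*cos(u) - 30*sin(u)^4 + 956*sin(u)^2 - 733*cos(u) - 87*cos(3*u)/2 + cos(5*u)/2 - 520)/(4*(sin(u)^2 + 2*cos(u) + 34)^3)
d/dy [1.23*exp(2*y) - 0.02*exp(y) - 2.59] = (2.46*exp(y) - 0.02)*exp(y)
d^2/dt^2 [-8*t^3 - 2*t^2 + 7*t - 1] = -48*t - 4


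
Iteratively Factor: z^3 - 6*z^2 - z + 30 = (z - 3)*(z^2 - 3*z - 10) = (z - 5)*(z - 3)*(z + 2)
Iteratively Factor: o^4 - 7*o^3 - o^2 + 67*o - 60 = (o - 5)*(o^3 - 2*o^2 - 11*o + 12) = (o - 5)*(o - 1)*(o^2 - o - 12) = (o - 5)*(o - 4)*(o - 1)*(o + 3)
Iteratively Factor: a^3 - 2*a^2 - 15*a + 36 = (a - 3)*(a^2 + a - 12) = (a - 3)*(a + 4)*(a - 3)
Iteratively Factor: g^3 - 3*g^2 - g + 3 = (g - 1)*(g^2 - 2*g - 3) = (g - 3)*(g - 1)*(g + 1)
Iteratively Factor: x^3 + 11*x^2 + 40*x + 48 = (x + 3)*(x^2 + 8*x + 16) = (x + 3)*(x + 4)*(x + 4)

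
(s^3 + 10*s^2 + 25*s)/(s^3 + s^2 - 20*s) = (s + 5)/(s - 4)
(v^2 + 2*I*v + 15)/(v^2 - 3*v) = (v^2 + 2*I*v + 15)/(v*(v - 3))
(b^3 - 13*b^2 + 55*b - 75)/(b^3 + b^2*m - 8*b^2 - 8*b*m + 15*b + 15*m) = (b - 5)/(b + m)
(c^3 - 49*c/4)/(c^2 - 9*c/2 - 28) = c*(2*c - 7)/(2*(c - 8))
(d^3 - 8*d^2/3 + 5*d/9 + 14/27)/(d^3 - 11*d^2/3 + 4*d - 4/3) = (d^2 - 2*d - 7/9)/(d^2 - 3*d + 2)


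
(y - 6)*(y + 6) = y^2 - 36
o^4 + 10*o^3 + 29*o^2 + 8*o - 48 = (o - 1)*(o + 3)*(o + 4)^2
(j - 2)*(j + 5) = j^2 + 3*j - 10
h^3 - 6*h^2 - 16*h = h*(h - 8)*(h + 2)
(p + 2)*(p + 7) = p^2 + 9*p + 14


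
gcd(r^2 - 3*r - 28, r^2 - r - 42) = r - 7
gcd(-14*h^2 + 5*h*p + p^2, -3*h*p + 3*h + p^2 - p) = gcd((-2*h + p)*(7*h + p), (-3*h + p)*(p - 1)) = 1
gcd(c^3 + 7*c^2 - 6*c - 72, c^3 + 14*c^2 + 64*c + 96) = c^2 + 10*c + 24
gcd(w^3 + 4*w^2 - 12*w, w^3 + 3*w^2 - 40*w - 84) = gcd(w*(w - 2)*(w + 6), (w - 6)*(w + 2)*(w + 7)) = 1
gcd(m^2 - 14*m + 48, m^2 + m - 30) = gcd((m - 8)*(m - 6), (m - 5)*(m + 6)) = 1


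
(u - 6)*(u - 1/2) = u^2 - 13*u/2 + 3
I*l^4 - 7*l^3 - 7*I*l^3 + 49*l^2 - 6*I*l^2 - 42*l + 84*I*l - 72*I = (l - 6)*(l + 3*I)*(l + 4*I)*(I*l - I)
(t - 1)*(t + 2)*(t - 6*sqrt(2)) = t^3 - 6*sqrt(2)*t^2 + t^2 - 6*sqrt(2)*t - 2*t + 12*sqrt(2)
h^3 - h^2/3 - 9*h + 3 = (h - 3)*(h - 1/3)*(h + 3)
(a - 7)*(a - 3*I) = a^2 - 7*a - 3*I*a + 21*I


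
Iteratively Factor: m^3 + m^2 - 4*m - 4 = (m + 2)*(m^2 - m - 2) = (m + 1)*(m + 2)*(m - 2)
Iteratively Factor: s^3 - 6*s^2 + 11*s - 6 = (s - 2)*(s^2 - 4*s + 3) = (s - 3)*(s - 2)*(s - 1)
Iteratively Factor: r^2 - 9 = (r - 3)*(r + 3)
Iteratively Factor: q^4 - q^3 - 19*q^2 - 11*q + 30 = (q - 5)*(q^3 + 4*q^2 + q - 6) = (q - 5)*(q - 1)*(q^2 + 5*q + 6) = (q - 5)*(q - 1)*(q + 2)*(q + 3)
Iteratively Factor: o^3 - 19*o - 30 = (o + 3)*(o^2 - 3*o - 10) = (o - 5)*(o + 3)*(o + 2)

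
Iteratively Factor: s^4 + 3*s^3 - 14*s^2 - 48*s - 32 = (s + 4)*(s^3 - s^2 - 10*s - 8) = (s - 4)*(s + 4)*(s^2 + 3*s + 2) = (s - 4)*(s + 2)*(s + 4)*(s + 1)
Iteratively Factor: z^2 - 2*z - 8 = (z - 4)*(z + 2)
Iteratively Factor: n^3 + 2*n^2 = (n + 2)*(n^2) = n*(n + 2)*(n)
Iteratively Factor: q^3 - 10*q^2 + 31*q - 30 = (q - 3)*(q^2 - 7*q + 10) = (q - 5)*(q - 3)*(q - 2)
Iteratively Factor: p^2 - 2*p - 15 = (p + 3)*(p - 5)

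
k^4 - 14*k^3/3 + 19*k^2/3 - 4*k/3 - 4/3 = (k - 2)^2*(k - 1)*(k + 1/3)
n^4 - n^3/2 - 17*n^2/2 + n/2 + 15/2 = (n - 3)*(n - 1)*(n + 1)*(n + 5/2)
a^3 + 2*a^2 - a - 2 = (a - 1)*(a + 1)*(a + 2)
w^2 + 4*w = w*(w + 4)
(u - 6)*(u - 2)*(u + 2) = u^3 - 6*u^2 - 4*u + 24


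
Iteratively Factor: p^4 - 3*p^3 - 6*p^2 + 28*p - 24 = (p - 2)*(p^3 - p^2 - 8*p + 12) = (p - 2)*(p + 3)*(p^2 - 4*p + 4) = (p - 2)^2*(p + 3)*(p - 2)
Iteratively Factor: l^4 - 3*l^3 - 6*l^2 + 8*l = (l - 1)*(l^3 - 2*l^2 - 8*l) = (l - 1)*(l + 2)*(l^2 - 4*l) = (l - 4)*(l - 1)*(l + 2)*(l)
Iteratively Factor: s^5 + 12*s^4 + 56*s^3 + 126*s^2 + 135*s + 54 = (s + 3)*(s^4 + 9*s^3 + 29*s^2 + 39*s + 18) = (s + 3)^2*(s^3 + 6*s^2 + 11*s + 6) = (s + 2)*(s + 3)^2*(s^2 + 4*s + 3) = (s + 1)*(s + 2)*(s + 3)^2*(s + 3)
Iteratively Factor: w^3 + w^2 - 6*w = (w - 2)*(w^2 + 3*w) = (w - 2)*(w + 3)*(w)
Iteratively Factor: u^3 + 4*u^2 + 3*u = (u + 1)*(u^2 + 3*u) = u*(u + 1)*(u + 3)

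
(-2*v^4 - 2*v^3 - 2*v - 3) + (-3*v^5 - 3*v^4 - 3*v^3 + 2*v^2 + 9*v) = -3*v^5 - 5*v^4 - 5*v^3 + 2*v^2 + 7*v - 3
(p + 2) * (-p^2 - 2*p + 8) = -p^3 - 4*p^2 + 4*p + 16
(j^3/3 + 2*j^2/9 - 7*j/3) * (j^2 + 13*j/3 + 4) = j^5/3 + 5*j^4/3 - j^3/27 - 83*j^2/9 - 28*j/3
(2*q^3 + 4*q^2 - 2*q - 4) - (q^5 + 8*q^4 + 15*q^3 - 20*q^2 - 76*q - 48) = -q^5 - 8*q^4 - 13*q^3 + 24*q^2 + 74*q + 44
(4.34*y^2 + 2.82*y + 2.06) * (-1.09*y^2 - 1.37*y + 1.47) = -4.7306*y^4 - 9.0196*y^3 + 0.270999999999999*y^2 + 1.3232*y + 3.0282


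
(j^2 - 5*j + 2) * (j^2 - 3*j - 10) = j^4 - 8*j^3 + 7*j^2 + 44*j - 20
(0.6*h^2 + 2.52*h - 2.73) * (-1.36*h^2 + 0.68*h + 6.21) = -0.816*h^4 - 3.0192*h^3 + 9.1524*h^2 + 13.7928*h - 16.9533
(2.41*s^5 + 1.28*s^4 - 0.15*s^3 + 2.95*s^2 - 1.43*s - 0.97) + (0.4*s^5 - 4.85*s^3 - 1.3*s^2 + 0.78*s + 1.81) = 2.81*s^5 + 1.28*s^4 - 5.0*s^3 + 1.65*s^2 - 0.65*s + 0.84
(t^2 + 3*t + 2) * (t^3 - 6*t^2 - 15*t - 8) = t^5 - 3*t^4 - 31*t^3 - 65*t^2 - 54*t - 16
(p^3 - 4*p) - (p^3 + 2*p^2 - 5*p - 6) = -2*p^2 + p + 6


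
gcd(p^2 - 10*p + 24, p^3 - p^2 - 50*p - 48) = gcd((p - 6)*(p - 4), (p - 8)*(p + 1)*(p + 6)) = 1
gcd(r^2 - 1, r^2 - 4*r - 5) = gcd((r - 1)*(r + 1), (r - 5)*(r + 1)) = r + 1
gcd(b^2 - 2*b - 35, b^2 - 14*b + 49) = b - 7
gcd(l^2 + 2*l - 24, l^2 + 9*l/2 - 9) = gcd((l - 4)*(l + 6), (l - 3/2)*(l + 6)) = l + 6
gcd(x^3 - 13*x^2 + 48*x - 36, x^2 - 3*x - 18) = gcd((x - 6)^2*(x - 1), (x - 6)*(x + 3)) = x - 6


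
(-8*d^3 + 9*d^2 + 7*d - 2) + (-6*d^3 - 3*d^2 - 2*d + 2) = -14*d^3 + 6*d^2 + 5*d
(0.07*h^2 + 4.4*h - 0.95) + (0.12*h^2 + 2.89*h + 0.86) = 0.19*h^2 + 7.29*h - 0.09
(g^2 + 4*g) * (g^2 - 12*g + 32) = g^4 - 8*g^3 - 16*g^2 + 128*g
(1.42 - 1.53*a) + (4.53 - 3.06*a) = 5.95 - 4.59*a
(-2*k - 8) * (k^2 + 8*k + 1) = -2*k^3 - 24*k^2 - 66*k - 8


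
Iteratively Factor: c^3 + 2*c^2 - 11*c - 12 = (c - 3)*(c^2 + 5*c + 4) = (c - 3)*(c + 4)*(c + 1)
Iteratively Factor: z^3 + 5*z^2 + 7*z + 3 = (z + 3)*(z^2 + 2*z + 1) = (z + 1)*(z + 3)*(z + 1)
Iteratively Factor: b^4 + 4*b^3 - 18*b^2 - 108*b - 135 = (b + 3)*(b^3 + b^2 - 21*b - 45) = (b - 5)*(b + 3)*(b^2 + 6*b + 9) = (b - 5)*(b + 3)^2*(b + 3)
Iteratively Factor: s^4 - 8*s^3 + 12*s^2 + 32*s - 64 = (s + 2)*(s^3 - 10*s^2 + 32*s - 32) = (s - 4)*(s + 2)*(s^2 - 6*s + 8) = (s - 4)*(s - 2)*(s + 2)*(s - 4)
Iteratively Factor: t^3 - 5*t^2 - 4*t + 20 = (t + 2)*(t^2 - 7*t + 10) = (t - 2)*(t + 2)*(t - 5)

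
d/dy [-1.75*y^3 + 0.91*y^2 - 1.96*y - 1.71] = -5.25*y^2 + 1.82*y - 1.96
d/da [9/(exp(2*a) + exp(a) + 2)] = (-18*exp(a) - 9)*exp(a)/(exp(2*a) + exp(a) + 2)^2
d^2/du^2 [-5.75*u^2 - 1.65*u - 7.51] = -11.5000000000000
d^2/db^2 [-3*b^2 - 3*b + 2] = -6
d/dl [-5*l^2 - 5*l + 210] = -10*l - 5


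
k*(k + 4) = k^2 + 4*k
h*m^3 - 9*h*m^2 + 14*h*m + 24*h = (m - 6)*(m - 4)*(h*m + h)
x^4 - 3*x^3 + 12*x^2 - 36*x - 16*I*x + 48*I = (x - 3)*(x - 2*I)^2*(x + 4*I)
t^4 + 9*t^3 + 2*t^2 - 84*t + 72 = (t - 2)*(t - 1)*(t + 6)^2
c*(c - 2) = c^2 - 2*c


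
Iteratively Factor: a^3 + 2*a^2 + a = (a + 1)*(a^2 + a) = a*(a + 1)*(a + 1)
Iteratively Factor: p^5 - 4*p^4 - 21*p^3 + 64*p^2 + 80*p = (p)*(p^4 - 4*p^3 - 21*p^2 + 64*p + 80) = p*(p - 5)*(p^3 + p^2 - 16*p - 16) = p*(p - 5)*(p - 4)*(p^2 + 5*p + 4) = p*(p - 5)*(p - 4)*(p + 1)*(p + 4)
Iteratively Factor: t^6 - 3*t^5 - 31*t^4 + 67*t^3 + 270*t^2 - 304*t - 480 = (t - 2)*(t^5 - t^4 - 33*t^3 + t^2 + 272*t + 240) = (t - 4)*(t - 2)*(t^4 + 3*t^3 - 21*t^2 - 83*t - 60) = (t - 4)*(t - 2)*(t + 4)*(t^3 - t^2 - 17*t - 15) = (t - 4)*(t - 2)*(t + 3)*(t + 4)*(t^2 - 4*t - 5) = (t - 4)*(t - 2)*(t + 1)*(t + 3)*(t + 4)*(t - 5)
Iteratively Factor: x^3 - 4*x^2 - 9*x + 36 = (x - 3)*(x^2 - x - 12) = (x - 4)*(x - 3)*(x + 3)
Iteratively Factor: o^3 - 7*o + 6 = (o + 3)*(o^2 - 3*o + 2) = (o - 1)*(o + 3)*(o - 2)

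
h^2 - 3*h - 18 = (h - 6)*(h + 3)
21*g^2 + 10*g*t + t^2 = (3*g + t)*(7*g + t)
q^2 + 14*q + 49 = (q + 7)^2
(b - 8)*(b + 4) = b^2 - 4*b - 32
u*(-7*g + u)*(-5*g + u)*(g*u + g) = 35*g^3*u^2 + 35*g^3*u - 12*g^2*u^3 - 12*g^2*u^2 + g*u^4 + g*u^3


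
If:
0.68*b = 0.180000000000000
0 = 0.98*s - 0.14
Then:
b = 0.26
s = 0.14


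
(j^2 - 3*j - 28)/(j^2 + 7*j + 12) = (j - 7)/(j + 3)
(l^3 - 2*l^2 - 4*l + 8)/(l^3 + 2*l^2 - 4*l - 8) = (l - 2)/(l + 2)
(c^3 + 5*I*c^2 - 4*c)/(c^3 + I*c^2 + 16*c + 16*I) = c/(c - 4*I)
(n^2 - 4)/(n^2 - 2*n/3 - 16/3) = 3*(n - 2)/(3*n - 8)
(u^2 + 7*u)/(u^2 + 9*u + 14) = u/(u + 2)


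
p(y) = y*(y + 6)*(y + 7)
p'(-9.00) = 51.00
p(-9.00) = -54.00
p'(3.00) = 147.00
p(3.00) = 270.00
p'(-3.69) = -13.09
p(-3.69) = -28.21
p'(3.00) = 147.00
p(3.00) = 270.00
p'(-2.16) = -0.16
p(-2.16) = -40.14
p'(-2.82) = -7.46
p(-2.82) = -37.48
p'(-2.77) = -7.00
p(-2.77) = -37.85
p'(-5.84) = -7.52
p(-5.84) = -1.08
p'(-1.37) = 12.01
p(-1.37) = -35.71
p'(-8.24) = 31.45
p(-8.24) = -22.89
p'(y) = y*(y + 6) + y*(y + 7) + (y + 6)*(y + 7)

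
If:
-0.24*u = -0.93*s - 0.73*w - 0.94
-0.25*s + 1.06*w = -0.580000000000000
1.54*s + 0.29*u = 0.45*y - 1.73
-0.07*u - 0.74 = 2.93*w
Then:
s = 0.70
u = 5.45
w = -0.38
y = 9.74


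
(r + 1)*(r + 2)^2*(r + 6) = r^4 + 11*r^3 + 38*r^2 + 52*r + 24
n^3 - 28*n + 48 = (n - 4)*(n - 2)*(n + 6)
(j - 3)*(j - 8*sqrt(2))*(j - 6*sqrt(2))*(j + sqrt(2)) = j^4 - 13*sqrt(2)*j^3 - 3*j^3 + 39*sqrt(2)*j^2 + 68*j^2 - 204*j + 96*sqrt(2)*j - 288*sqrt(2)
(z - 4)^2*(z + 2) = z^3 - 6*z^2 + 32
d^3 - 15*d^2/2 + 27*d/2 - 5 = (d - 5)*(d - 2)*(d - 1/2)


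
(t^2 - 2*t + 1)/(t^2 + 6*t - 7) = (t - 1)/(t + 7)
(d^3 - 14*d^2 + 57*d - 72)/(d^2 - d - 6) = (d^2 - 11*d + 24)/(d + 2)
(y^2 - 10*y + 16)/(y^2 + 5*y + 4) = (y^2 - 10*y + 16)/(y^2 + 5*y + 4)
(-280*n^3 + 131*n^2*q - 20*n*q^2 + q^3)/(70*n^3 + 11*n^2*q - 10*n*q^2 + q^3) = (-8*n + q)/(2*n + q)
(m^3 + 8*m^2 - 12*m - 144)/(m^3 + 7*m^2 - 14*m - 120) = (m + 6)/(m + 5)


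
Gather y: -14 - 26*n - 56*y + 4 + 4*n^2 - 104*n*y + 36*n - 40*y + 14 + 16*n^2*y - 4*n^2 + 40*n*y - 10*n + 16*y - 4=y*(16*n^2 - 64*n - 80)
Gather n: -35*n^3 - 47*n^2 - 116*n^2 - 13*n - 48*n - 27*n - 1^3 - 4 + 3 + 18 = -35*n^3 - 163*n^2 - 88*n + 16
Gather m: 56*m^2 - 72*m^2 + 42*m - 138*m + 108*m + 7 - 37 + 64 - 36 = -16*m^2 + 12*m - 2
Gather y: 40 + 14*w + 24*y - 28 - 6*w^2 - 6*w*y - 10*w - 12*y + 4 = -6*w^2 + 4*w + y*(12 - 6*w) + 16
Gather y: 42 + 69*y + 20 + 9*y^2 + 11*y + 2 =9*y^2 + 80*y + 64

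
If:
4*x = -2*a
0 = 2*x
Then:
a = 0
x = 0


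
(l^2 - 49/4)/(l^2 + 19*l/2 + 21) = (l - 7/2)/(l + 6)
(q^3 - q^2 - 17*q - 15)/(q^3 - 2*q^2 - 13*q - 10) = (q + 3)/(q + 2)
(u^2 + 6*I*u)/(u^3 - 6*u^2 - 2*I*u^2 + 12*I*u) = (u + 6*I)/(u^2 - 6*u - 2*I*u + 12*I)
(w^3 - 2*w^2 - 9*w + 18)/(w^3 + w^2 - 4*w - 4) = (w^2 - 9)/(w^2 + 3*w + 2)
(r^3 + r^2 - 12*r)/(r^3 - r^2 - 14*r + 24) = r/(r - 2)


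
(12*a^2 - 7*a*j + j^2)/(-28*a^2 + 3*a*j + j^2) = (-3*a + j)/(7*a + j)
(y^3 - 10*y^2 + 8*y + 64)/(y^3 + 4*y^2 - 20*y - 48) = (y - 8)/(y + 6)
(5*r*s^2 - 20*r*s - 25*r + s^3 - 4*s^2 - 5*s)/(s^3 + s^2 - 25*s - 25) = (5*r + s)/(s + 5)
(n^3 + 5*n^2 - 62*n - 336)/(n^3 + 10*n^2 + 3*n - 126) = (n - 8)/(n - 3)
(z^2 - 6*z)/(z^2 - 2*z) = (z - 6)/(z - 2)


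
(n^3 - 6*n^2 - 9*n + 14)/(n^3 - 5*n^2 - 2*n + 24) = (n^2 - 8*n + 7)/(n^2 - 7*n + 12)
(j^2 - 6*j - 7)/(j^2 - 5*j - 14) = (j + 1)/(j + 2)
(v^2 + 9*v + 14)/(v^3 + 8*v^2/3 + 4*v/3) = 3*(v + 7)/(v*(3*v + 2))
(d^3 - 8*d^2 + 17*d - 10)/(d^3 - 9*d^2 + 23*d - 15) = (d - 2)/(d - 3)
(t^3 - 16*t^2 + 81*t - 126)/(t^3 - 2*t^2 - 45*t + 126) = (t - 7)/(t + 7)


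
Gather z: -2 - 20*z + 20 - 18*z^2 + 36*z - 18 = -18*z^2 + 16*z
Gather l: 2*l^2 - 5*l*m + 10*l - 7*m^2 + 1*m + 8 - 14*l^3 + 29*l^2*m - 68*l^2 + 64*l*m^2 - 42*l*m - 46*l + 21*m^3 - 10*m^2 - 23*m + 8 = -14*l^3 + l^2*(29*m - 66) + l*(64*m^2 - 47*m - 36) + 21*m^3 - 17*m^2 - 22*m + 16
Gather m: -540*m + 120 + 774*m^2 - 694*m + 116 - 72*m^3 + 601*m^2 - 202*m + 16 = -72*m^3 + 1375*m^2 - 1436*m + 252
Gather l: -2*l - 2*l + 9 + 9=18 - 4*l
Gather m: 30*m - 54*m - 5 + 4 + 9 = 8 - 24*m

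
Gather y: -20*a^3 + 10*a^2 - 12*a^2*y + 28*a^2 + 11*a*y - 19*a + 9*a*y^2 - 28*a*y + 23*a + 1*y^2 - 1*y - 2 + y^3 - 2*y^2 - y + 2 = -20*a^3 + 38*a^2 + 4*a + y^3 + y^2*(9*a - 1) + y*(-12*a^2 - 17*a - 2)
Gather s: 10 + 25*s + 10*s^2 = 10*s^2 + 25*s + 10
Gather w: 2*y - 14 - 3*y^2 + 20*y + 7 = -3*y^2 + 22*y - 7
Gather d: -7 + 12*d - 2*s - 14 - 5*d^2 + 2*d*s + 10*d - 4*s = -5*d^2 + d*(2*s + 22) - 6*s - 21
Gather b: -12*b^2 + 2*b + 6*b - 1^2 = -12*b^2 + 8*b - 1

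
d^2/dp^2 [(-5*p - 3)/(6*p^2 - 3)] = 4*(-10*p^3 - 18*p^2 - 15*p - 3)/(3*(8*p^6 - 12*p^4 + 6*p^2 - 1))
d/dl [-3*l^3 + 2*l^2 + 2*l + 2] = -9*l^2 + 4*l + 2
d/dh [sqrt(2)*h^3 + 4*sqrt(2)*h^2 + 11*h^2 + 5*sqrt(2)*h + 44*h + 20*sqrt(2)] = 3*sqrt(2)*h^2 + 8*sqrt(2)*h + 22*h + 5*sqrt(2) + 44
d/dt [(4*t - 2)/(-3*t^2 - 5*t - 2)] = 6*(2*t^2 - 2*t - 3)/(9*t^4 + 30*t^3 + 37*t^2 + 20*t + 4)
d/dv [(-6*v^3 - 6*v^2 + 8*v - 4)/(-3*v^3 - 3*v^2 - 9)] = 2*(8*v^3 + 25*v^2 + 14*v - 12)/(3*(v^6 + 2*v^5 + v^4 + 6*v^3 + 6*v^2 + 9))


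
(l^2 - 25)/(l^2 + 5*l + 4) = (l^2 - 25)/(l^2 + 5*l + 4)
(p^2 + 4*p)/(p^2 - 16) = p/(p - 4)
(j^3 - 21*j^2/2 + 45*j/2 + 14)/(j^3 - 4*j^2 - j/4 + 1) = 2*(j - 7)/(2*j - 1)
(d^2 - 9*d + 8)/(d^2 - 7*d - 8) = (d - 1)/(d + 1)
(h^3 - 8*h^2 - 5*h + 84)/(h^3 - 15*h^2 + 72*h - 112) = (h + 3)/(h - 4)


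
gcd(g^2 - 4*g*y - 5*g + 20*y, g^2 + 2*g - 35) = g - 5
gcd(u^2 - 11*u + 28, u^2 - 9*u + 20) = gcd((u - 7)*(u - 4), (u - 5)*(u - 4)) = u - 4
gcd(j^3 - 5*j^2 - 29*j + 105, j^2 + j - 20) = j + 5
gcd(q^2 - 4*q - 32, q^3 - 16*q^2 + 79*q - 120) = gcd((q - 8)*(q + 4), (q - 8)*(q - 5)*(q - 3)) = q - 8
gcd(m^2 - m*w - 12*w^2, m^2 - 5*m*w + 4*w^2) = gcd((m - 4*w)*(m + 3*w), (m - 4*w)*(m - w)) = -m + 4*w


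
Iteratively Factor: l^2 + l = (l + 1)*(l)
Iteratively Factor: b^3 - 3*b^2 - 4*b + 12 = (b - 2)*(b^2 - b - 6) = (b - 2)*(b + 2)*(b - 3)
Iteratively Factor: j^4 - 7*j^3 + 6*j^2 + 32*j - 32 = (j + 2)*(j^3 - 9*j^2 + 24*j - 16) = (j - 1)*(j + 2)*(j^2 - 8*j + 16) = (j - 4)*(j - 1)*(j + 2)*(j - 4)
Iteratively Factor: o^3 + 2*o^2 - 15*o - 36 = (o + 3)*(o^2 - o - 12) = (o + 3)^2*(o - 4)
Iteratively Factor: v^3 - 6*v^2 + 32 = (v - 4)*(v^2 - 2*v - 8) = (v - 4)^2*(v + 2)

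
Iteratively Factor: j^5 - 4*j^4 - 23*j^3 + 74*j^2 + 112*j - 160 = (j + 4)*(j^4 - 8*j^3 + 9*j^2 + 38*j - 40) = (j - 5)*(j + 4)*(j^3 - 3*j^2 - 6*j + 8) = (j - 5)*(j + 2)*(j + 4)*(j^2 - 5*j + 4) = (j - 5)*(j - 4)*(j + 2)*(j + 4)*(j - 1)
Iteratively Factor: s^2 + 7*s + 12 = (s + 3)*(s + 4)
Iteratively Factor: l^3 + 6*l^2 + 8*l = (l + 4)*(l^2 + 2*l) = l*(l + 4)*(l + 2)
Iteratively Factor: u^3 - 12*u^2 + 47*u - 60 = (u - 4)*(u^2 - 8*u + 15) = (u - 4)*(u - 3)*(u - 5)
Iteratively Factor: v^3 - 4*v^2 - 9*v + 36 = (v - 4)*(v^2 - 9) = (v - 4)*(v + 3)*(v - 3)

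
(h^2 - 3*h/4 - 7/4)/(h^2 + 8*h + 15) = (4*h^2 - 3*h - 7)/(4*(h^2 + 8*h + 15))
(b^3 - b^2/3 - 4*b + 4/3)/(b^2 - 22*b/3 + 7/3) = (b^2 - 4)/(b - 7)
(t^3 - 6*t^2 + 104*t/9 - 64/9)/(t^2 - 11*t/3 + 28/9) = (3*t^2 - 14*t + 16)/(3*t - 7)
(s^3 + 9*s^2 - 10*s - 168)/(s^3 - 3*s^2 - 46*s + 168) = (s + 6)/(s - 6)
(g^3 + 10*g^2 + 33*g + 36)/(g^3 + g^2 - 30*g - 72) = (g + 3)/(g - 6)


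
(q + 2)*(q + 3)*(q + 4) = q^3 + 9*q^2 + 26*q + 24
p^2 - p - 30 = (p - 6)*(p + 5)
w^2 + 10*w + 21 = (w + 3)*(w + 7)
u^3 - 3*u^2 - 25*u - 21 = (u - 7)*(u + 1)*(u + 3)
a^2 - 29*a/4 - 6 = (a - 8)*(a + 3/4)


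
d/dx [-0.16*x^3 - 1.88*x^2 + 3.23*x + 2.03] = -0.48*x^2 - 3.76*x + 3.23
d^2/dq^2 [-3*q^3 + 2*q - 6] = -18*q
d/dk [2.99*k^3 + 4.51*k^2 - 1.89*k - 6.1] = 8.97*k^2 + 9.02*k - 1.89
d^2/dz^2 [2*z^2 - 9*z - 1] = 4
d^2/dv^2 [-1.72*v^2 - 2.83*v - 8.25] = -3.44000000000000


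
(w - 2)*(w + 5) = w^2 + 3*w - 10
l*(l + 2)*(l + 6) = l^3 + 8*l^2 + 12*l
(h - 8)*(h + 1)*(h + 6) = h^3 - h^2 - 50*h - 48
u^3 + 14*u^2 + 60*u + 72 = (u + 2)*(u + 6)^2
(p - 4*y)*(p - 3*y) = p^2 - 7*p*y + 12*y^2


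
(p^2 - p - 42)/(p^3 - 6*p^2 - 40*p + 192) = (p - 7)/(p^2 - 12*p + 32)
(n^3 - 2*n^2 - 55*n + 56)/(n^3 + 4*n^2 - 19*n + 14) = (n - 8)/(n - 2)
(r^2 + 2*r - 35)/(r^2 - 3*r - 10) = (r + 7)/(r + 2)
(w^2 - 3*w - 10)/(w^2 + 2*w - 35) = (w + 2)/(w + 7)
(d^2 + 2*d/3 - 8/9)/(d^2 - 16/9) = (3*d - 2)/(3*d - 4)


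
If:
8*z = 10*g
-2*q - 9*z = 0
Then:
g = 4*z/5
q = -9*z/2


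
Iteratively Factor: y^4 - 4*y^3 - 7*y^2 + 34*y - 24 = (y - 2)*(y^3 - 2*y^2 - 11*y + 12) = (y - 4)*(y - 2)*(y^2 + 2*y - 3) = (y - 4)*(y - 2)*(y - 1)*(y + 3)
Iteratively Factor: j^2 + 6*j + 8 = (j + 4)*(j + 2)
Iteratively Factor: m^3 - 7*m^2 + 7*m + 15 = (m - 5)*(m^2 - 2*m - 3) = (m - 5)*(m + 1)*(m - 3)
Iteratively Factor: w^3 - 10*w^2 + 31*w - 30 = (w - 3)*(w^2 - 7*w + 10) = (w - 5)*(w - 3)*(w - 2)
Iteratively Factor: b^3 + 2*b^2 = (b + 2)*(b^2) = b*(b + 2)*(b)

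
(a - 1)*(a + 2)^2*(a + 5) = a^4 + 8*a^3 + 15*a^2 - 4*a - 20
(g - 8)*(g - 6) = g^2 - 14*g + 48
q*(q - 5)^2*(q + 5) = q^4 - 5*q^3 - 25*q^2 + 125*q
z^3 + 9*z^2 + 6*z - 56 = (z - 2)*(z + 4)*(z + 7)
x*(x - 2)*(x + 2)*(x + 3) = x^4 + 3*x^3 - 4*x^2 - 12*x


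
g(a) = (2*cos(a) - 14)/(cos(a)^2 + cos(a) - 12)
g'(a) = (2*sin(a)*cos(a) + sin(a))*(2*cos(a) - 14)/(cos(a)^2 + cos(a) - 12)^2 - 2*sin(a)/(cos(a)^2 + cos(a) - 12) = 2*(cos(a)^2 - 14*cos(a) + 5)*sin(a)/(cos(a)^2 + cos(a) - 12)^2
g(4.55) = 1.18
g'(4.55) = -0.10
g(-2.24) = 1.25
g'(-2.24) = -0.15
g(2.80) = 1.32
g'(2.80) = 0.09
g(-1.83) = 1.19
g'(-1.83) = -0.11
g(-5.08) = 1.15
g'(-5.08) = 0.00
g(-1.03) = 1.16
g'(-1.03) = 0.03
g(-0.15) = 1.20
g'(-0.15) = 0.02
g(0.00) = 1.20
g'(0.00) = 0.00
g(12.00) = 1.18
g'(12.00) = 0.06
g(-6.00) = 1.19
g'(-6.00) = -0.04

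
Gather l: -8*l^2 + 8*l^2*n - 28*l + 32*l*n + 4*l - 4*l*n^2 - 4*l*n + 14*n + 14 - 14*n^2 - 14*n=l^2*(8*n - 8) + l*(-4*n^2 + 28*n - 24) - 14*n^2 + 14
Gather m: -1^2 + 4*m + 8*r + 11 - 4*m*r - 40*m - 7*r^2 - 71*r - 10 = m*(-4*r - 36) - 7*r^2 - 63*r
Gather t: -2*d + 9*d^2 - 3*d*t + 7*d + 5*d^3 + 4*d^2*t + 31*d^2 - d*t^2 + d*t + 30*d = 5*d^3 + 40*d^2 - d*t^2 + 35*d + t*(4*d^2 - 2*d)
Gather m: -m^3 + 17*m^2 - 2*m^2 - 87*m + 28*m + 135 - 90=-m^3 + 15*m^2 - 59*m + 45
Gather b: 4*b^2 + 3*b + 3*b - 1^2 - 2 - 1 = 4*b^2 + 6*b - 4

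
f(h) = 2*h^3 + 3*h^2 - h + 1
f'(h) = 6*h^2 + 6*h - 1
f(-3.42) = -40.49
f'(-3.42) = 48.66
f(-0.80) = 2.70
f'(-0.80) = -1.96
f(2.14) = 32.20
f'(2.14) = 39.32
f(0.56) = 1.73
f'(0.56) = 4.24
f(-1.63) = 1.94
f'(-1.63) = 5.16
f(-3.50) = -44.50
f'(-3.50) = 51.50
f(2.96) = 76.19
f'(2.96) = 69.33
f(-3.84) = -64.17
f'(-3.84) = 64.43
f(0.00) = 1.00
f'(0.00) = -1.00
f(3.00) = 79.00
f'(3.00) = 71.00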